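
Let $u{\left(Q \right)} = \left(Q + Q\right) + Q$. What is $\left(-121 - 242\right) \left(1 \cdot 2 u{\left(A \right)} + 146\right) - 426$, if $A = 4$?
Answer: $-62136$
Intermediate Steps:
$u{\left(Q \right)} = 3 Q$ ($u{\left(Q \right)} = 2 Q + Q = 3 Q$)
$\left(-121 - 242\right) \left(1 \cdot 2 u{\left(A \right)} + 146\right) - 426 = \left(-121 - 242\right) \left(1 \cdot 2 \cdot 3 \cdot 4 + 146\right) - 426 = - 363 \left(2 \cdot 12 + 146\right) - 426 = - 363 \left(24 + 146\right) - 426 = \left(-363\right) 170 - 426 = -61710 - 426 = -62136$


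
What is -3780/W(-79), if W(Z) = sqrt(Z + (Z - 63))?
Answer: 3780*I*sqrt(221)/221 ≈ 254.27*I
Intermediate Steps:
W(Z) = sqrt(-63 + 2*Z) (W(Z) = sqrt(Z + (-63 + Z)) = sqrt(-63 + 2*Z))
-3780/W(-79) = -3780/sqrt(-63 + 2*(-79)) = -3780/sqrt(-63 - 158) = -3780*(-I*sqrt(221)/221) = -(-3780)*I*sqrt(221)/221 = 3780*I*sqrt(221)/221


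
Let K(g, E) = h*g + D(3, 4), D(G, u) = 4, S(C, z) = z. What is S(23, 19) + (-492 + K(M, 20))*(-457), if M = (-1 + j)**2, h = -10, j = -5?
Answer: 387555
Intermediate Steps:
M = 36 (M = (-1 - 5)**2 = (-6)**2 = 36)
K(g, E) = 4 - 10*g (K(g, E) = -10*g + 4 = 4 - 10*g)
S(23, 19) + (-492 + K(M, 20))*(-457) = 19 + (-492 + (4 - 10*36))*(-457) = 19 + (-492 + (4 - 360))*(-457) = 19 + (-492 - 356)*(-457) = 19 - 848*(-457) = 19 + 387536 = 387555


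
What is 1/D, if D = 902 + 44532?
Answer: 1/45434 ≈ 2.2010e-5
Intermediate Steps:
D = 45434
1/D = 1/45434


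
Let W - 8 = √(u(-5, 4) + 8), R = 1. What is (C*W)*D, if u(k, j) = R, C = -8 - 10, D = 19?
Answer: -3762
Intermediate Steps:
C = -18
u(k, j) = 1
W = 11 (W = 8 + √(1 + 8) = 8 + √9 = 8 + 3 = 11)
(C*W)*D = -18*11*19 = -198*19 = -3762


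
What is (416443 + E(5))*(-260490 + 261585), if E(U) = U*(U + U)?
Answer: 456059835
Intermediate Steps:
E(U) = 2*U**2 (E(U) = U*(2*U) = 2*U**2)
(416443 + E(5))*(-260490 + 261585) = (416443 + 2*5**2)*(-260490 + 261585) = (416443 + 2*25)*1095 = (416443 + 50)*1095 = 416493*1095 = 456059835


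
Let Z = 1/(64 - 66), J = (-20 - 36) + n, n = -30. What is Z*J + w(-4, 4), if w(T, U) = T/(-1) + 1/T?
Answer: 187/4 ≈ 46.750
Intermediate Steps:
w(T, U) = 1/T - T (w(T, U) = T*(-1) + 1/T = -T + 1/T = 1/T - T)
J = -86 (J = (-20 - 36) - 30 = -56 - 30 = -86)
Z = -½ (Z = 1/(-2) = -½ ≈ -0.50000)
Z*J + w(-4, 4) = -½*(-86) + (1/(-4) - 1*(-4)) = 43 + (-¼ + 4) = 43 + 15/4 = 187/4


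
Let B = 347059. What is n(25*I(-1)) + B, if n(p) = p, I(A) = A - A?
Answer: 347059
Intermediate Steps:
I(A) = 0
n(25*I(-1)) + B = 25*0 + 347059 = 0 + 347059 = 347059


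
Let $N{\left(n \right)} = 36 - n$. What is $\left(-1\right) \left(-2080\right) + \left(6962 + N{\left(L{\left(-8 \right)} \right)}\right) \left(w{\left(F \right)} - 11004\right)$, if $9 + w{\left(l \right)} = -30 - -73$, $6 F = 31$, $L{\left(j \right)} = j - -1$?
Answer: $-76842770$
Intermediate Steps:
$L{\left(j \right)} = 1 + j$ ($L{\left(j \right)} = j + 1 = 1 + j$)
$F = \frac{31}{6}$ ($F = \frac{1}{6} \cdot 31 = \frac{31}{6} \approx 5.1667$)
$w{\left(l \right)} = 34$ ($w{\left(l \right)} = -9 - -43 = -9 + \left(-30 + 73\right) = -9 + 43 = 34$)
$\left(-1\right) \left(-2080\right) + \left(6962 + N{\left(L{\left(-8 \right)} \right)}\right) \left(w{\left(F \right)} - 11004\right) = \left(-1\right) \left(-2080\right) + \left(6962 + \left(36 - \left(1 - 8\right)\right)\right) \left(34 - 11004\right) = 2080 + \left(6962 + \left(36 - -7\right)\right) \left(-10970\right) = 2080 + \left(6962 + \left(36 + 7\right)\right) \left(-10970\right) = 2080 + \left(6962 + 43\right) \left(-10970\right) = 2080 + 7005 \left(-10970\right) = 2080 - 76844850 = -76842770$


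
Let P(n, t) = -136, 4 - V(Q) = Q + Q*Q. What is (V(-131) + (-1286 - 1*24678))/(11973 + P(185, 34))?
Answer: -42990/11837 ≈ -3.6318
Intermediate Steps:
V(Q) = 4 - Q - Q**2 (V(Q) = 4 - (Q + Q*Q) = 4 - (Q + Q**2) = 4 + (-Q - Q**2) = 4 - Q - Q**2)
(V(-131) + (-1286 - 1*24678))/(11973 + P(185, 34)) = ((4 - 1*(-131) - 1*(-131)**2) + (-1286 - 1*24678))/(11973 - 136) = ((4 + 131 - 1*17161) + (-1286 - 24678))/11837 = ((4 + 131 - 17161) - 25964)*(1/11837) = (-17026 - 25964)*(1/11837) = -42990*1/11837 = -42990/11837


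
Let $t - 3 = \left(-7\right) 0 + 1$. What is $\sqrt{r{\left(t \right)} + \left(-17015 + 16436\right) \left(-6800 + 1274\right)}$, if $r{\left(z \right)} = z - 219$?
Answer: $13 \sqrt{18931} \approx 1788.7$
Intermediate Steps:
$t = 4$ ($t = 3 + \left(\left(-7\right) 0 + 1\right) = 3 + \left(0 + 1\right) = 3 + 1 = 4$)
$r{\left(z \right)} = -219 + z$
$\sqrt{r{\left(t \right)} + \left(-17015 + 16436\right) \left(-6800 + 1274\right)} = \sqrt{\left(-219 + 4\right) + \left(-17015 + 16436\right) \left(-6800 + 1274\right)} = \sqrt{-215 - -3199554} = \sqrt{-215 + 3199554} = \sqrt{3199339} = 13 \sqrt{18931}$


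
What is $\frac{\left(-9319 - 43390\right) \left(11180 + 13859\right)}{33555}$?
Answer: $- \frac{1319780651}{33555} \approx -39332.0$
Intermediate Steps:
$\frac{\left(-9319 - 43390\right) \left(11180 + 13859\right)}{33555} = \left(-52709\right) 25039 \cdot \frac{1}{33555} = \left(-1319780651\right) \frac{1}{33555} = - \frac{1319780651}{33555}$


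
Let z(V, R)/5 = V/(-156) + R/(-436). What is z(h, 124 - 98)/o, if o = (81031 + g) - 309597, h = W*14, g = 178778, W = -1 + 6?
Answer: 10805/211648788 ≈ 5.1052e-5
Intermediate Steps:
W = 5
h = 70 (h = 5*14 = 70)
z(V, R) = -5*V/156 - 5*R/436 (z(V, R) = 5*(V/(-156) + R/(-436)) = 5*(V*(-1/156) + R*(-1/436)) = 5*(-V/156 - R/436) = -5*V/156 - 5*R/436)
o = -49788 (o = (81031 + 178778) - 309597 = 259809 - 309597 = -49788)
z(h, 124 - 98)/o = (-5/156*70 - 5*(124 - 98)/436)/(-49788) = (-175/78 - 5/436*26)*(-1/49788) = (-175/78 - 65/218)*(-1/49788) = -10805/4251*(-1/49788) = 10805/211648788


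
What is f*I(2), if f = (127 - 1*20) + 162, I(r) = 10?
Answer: 2690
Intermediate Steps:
f = 269 (f = (127 - 20) + 162 = 107 + 162 = 269)
f*I(2) = 269*10 = 2690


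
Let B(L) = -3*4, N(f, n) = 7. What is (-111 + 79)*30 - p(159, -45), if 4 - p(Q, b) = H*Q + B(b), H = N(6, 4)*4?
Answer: 3476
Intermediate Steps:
H = 28 (H = 7*4 = 28)
B(L) = -12
p(Q, b) = 16 - 28*Q (p(Q, b) = 4 - (28*Q - 12) = 4 - (-12 + 28*Q) = 4 + (12 - 28*Q) = 16 - 28*Q)
(-111 + 79)*30 - p(159, -45) = (-111 + 79)*30 - (16 - 28*159) = -32*30 - (16 - 4452) = -960 - 1*(-4436) = -960 + 4436 = 3476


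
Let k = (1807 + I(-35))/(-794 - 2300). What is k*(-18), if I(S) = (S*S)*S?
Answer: -369612/1547 ≈ -238.92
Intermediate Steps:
I(S) = S**3 (I(S) = S**2*S = S**3)
k = 20534/1547 (k = (1807 + (-35)**3)/(-794 - 2300) = (1807 - 42875)/(-3094) = -41068*(-1/3094) = 20534/1547 ≈ 13.273)
k*(-18) = (20534/1547)*(-18) = -369612/1547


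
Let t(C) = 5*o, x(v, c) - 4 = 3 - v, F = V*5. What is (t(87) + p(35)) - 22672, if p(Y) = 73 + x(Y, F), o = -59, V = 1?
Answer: -22922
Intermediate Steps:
F = 5 (F = 1*5 = 5)
x(v, c) = 7 - v (x(v, c) = 4 + (3 - v) = 7 - v)
t(C) = -295 (t(C) = 5*(-59) = -295)
p(Y) = 80 - Y (p(Y) = 73 + (7 - Y) = 80 - Y)
(t(87) + p(35)) - 22672 = (-295 + (80 - 1*35)) - 22672 = (-295 + (80 - 35)) - 22672 = (-295 + 45) - 22672 = -250 - 22672 = -22922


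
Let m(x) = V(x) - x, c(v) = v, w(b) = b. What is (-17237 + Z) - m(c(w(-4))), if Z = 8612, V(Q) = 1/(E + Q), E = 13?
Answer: -77662/9 ≈ -8629.1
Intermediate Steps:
V(Q) = 1/(13 + Q)
m(x) = 1/(13 + x) - x
(-17237 + Z) - m(c(w(-4))) = (-17237 + 8612) - (1 - 1*(-4)*(13 - 4))/(13 - 4) = -8625 - (1 - 1*(-4)*9)/9 = -8625 - (1 + 36)/9 = -8625 - 37/9 = -77662/9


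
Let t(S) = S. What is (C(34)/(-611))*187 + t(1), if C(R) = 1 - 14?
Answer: 234/47 ≈ 4.9787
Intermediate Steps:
C(R) = -13
(C(34)/(-611))*187 + t(1) = -13/(-611)*187 + 1 = -13*(-1/611)*187 + 1 = (1/47)*187 + 1 = 187/47 + 1 = 234/47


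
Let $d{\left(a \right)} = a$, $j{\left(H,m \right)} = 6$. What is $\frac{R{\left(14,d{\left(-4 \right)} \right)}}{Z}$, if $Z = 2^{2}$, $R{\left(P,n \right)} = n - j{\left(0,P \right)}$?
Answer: $- \frac{5}{2} \approx -2.5$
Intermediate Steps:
$R{\left(P,n \right)} = -6 + n$ ($R{\left(P,n \right)} = n - 6 = -6 + n$)
$Z = 4$
$\frac{R{\left(14,d{\left(-4 \right)} \right)}}{Z} = \frac{-6 - 4}{4} = \left(-10\right) \frac{1}{4} = - \frac{5}{2}$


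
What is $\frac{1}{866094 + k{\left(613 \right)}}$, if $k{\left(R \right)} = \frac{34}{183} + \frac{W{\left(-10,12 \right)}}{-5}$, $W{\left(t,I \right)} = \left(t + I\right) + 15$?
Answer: $\frac{915}{792473069} \approx 1.1546 \cdot 10^{-6}$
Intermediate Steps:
$W{\left(t,I \right)} = 15 + I + t$ ($W{\left(t,I \right)} = \left(I + t\right) + 15 = 15 + I + t$)
$k{\left(R \right)} = - \frac{2941}{915}$ ($k{\left(R \right)} = \frac{34}{183} + \frac{15 + 12 - 10}{-5} = 34 \cdot \frac{1}{183} + 17 \left(- \frac{1}{5}\right) = \frac{34}{183} - \frac{17}{5} = - \frac{2941}{915}$)
$\frac{1}{866094 + k{\left(613 \right)}} = \frac{1}{866094 - \frac{2941}{915}} = \frac{1}{\frac{792473069}{915}} = \frac{915}{792473069}$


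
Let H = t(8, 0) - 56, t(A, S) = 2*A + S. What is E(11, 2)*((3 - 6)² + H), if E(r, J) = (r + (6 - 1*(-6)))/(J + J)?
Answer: -713/4 ≈ -178.25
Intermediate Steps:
t(A, S) = S + 2*A
H = -40 (H = (0 + 2*8) - 56 = (0 + 16) - 56 = 16 - 56 = -40)
E(r, J) = (12 + r)/(2*J) (E(r, J) = (r + (6 + 6))/((2*J)) = (r + 12)*(1/(2*J)) = (12 + r)*(1/(2*J)) = (12 + r)/(2*J))
E(11, 2)*((3 - 6)² + H) = ((½)*(12 + 11)/2)*((3 - 6)² - 40) = ((½)*(½)*23)*((-3)² - 40) = 23*(9 - 40)/4 = (23/4)*(-31) = -713/4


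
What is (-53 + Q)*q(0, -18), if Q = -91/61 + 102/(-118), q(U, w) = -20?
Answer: 3984540/3599 ≈ 1107.1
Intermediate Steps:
Q = -8480/3599 (Q = -91*1/61 + 102*(-1/118) = -91/61 - 51/59 = -8480/3599 ≈ -2.3562)
(-53 + Q)*q(0, -18) = (-53 - 8480/3599)*(-20) = -199227/3599*(-20) = 3984540/3599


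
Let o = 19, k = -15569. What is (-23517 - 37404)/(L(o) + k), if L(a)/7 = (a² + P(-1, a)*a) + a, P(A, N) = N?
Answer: 60921/10382 ≈ 5.8679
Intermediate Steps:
L(a) = 7*a + 14*a² (L(a) = 7*((a² + a*a) + a) = 7*((a² + a²) + a) = 7*(2*a² + a) = 7*(a + 2*a²) = 7*a + 14*a²)
(-23517 - 37404)/(L(o) + k) = (-23517 - 37404)/(7*19*(1 + 2*19) - 15569) = -60921/(7*19*(1 + 38) - 15569) = -60921/(7*19*39 - 15569) = -60921/(5187 - 15569) = -60921/(-10382) = -60921*(-1/10382) = 60921/10382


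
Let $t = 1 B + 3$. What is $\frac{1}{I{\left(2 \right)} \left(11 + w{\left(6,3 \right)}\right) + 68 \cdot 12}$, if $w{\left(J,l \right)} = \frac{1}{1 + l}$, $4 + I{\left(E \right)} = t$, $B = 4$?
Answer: $\frac{4}{3399} \approx 0.0011768$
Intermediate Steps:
$t = 7$ ($t = 1 \cdot 4 + 3 = 4 + 3 = 7$)
$I{\left(E \right)} = 3$ ($I{\left(E \right)} = -4 + 7 = 3$)
$\frac{1}{I{\left(2 \right)} \left(11 + w{\left(6,3 \right)}\right) + 68 \cdot 12} = \frac{1}{3 \left(11 + \frac{1}{1 + 3}\right) + 68 \cdot 12} = \frac{1}{3 \left(11 + \frac{1}{4}\right) + 816} = \frac{1}{3 \cdot \frac{45}{4} + 816} = \frac{1}{\frac{135}{4} + 816} = \frac{1}{\frac{3399}{4}} = \frac{4}{3399}$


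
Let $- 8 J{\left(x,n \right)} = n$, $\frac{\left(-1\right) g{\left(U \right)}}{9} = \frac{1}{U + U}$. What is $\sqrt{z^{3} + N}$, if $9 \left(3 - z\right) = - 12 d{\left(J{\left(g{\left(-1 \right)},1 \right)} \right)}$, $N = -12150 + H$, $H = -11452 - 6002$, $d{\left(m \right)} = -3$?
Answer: $i \sqrt{29605} \approx 172.06 i$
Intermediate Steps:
$g{\left(U \right)} = - \frac{9}{2 U}$ ($g{\left(U \right)} = - \frac{9}{U + U} = - \frac{9}{2 U}$)
$J{\left(x,n \right)} = - \frac{n}{8}$
$H = -17454$
$N = -29604$ ($N = -12150 - 17454 = -29604$)
$z = -1$ ($z = 3 - \frac{\left(-12\right) \left(-3\right)}{9} = 3 - 4 = -1$)
$\sqrt{z^{3} + N} = \sqrt{\left(-1\right)^{3} - 29604} = \sqrt{-1 - 29604} = \sqrt{-29605} = i \sqrt{29605}$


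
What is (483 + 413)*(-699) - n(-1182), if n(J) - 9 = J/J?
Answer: -626314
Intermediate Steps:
n(J) = 10 (n(J) = 9 + J/J = 9 + 1 = 10)
(483 + 413)*(-699) - n(-1182) = (483 + 413)*(-699) - 1*10 = 896*(-699) - 10 = -626304 - 10 = -626314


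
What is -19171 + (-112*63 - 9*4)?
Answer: -26263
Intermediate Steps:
-19171 + (-112*63 - 9*4) = -19171 + (-7056 - 36) = -19171 - 7092 = -26263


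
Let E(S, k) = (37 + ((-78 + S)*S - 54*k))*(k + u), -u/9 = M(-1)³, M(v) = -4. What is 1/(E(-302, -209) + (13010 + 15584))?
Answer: 1/46301055 ≈ 2.1598e-8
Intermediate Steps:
u = 576 (u = -9*(-4)³ = -9*(-64) = 576)
E(S, k) = (576 + k)*(37 - 54*k + S*(-78 + S)) (E(S, k) = (37 + ((-78 + S)*S - 54*k))*(k + 576) = (37 + (S*(-78 + S) - 54*k))*(576 + k) = (37 + (-54*k + S*(-78 + S)))*(576 + k) = (37 - 54*k + S*(-78 + S))*(576 + k) = (576 + k)*(37 - 54*k + S*(-78 + S)))
1/(E(-302, -209) + (13010 + 15584)) = 1/((21312 - 44928*(-302) - 31067*(-209) - 54*(-209)² + 576*(-302)² - 209*(-302)² - 78*(-302)*(-209)) + (13010 + 15584)) = 1/((21312 + 13568256 + 6493003 - 54*43681 + 576*91204 - 209*91204 - 4923204) + 28594) = 1/((21312 + 13568256 + 6493003 - 2358774 + 52533504 - 19061636 - 4923204) + 28594) = 1/(46272461 + 28594) = 1/46301055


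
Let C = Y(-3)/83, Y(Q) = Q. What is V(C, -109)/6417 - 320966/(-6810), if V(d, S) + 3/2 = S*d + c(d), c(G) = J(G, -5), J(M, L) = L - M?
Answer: 56982865177/1209026970 ≈ 47.131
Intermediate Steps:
c(G) = -5 - G
C = -3/83 ≈ -0.036145
V(d, S) = -13/2 - d + S*d (V(d, S) = -3/2 + (S*d + (-5 - d)) = -3/2 + (-5 - d + S*d) = -13/2 - d + S*d)
V(C, -109)/6417 - 320966/(-6810) = (-13/2 - 1*(-3/83) - 109*(-3/83))/6417 - 320966/(-6810) = (-13/2 + 3/83 + 327/83)*(1/6417) - 320966*(-1/6810) = -419/166*1/6417 + 160483/3405 = -419/1065222 + 160483/3405 = 56982865177/1209026970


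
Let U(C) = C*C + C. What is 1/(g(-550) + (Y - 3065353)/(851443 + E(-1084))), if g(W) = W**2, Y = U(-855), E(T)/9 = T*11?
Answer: 744127/225096082317 ≈ 3.3058e-6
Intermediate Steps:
E(T) = 99*T (E(T) = 9*(T*11) = 9*(11*T) = 99*T)
U(C) = C + C**2 (U(C) = C**2 + C = C + C**2)
Y = 730170 (Y = -855*(1 - 855) = -855*(-854) = 730170)
1/(g(-550) + (Y - 3065353)/(851443 + E(-1084))) = 1/((-550)**2 + (730170 - 3065353)/(851443 + 99*(-1084))) = 1/(302500 - 2335183/(851443 - 107316)) = 1/(302500 - 2335183/744127) = 1/(225096082317/744127) = 744127/225096082317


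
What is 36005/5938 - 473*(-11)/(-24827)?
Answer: 78454611/13402066 ≈ 5.8539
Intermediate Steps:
36005/5938 - 473*(-11)/(-24827) = 36005*(1/5938) + 5203*(-1/24827) = 36005/5938 - 473/2257 = 78454611/13402066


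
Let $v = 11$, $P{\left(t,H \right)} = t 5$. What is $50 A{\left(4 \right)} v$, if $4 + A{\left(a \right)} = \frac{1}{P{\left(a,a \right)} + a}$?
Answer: $- \frac{26125}{12} \approx -2177.1$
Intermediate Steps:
$P{\left(t,H \right)} = 5 t$
$A{\left(a \right)} = -4 + \frac{1}{6 a}$ ($A{\left(a \right)} = -4 + \frac{1}{5 a + a} = -4 + \frac{1}{6 a}$)
$50 A{\left(4 \right)} v = 50 \left(-4 + \frac{1}{6 \cdot 4}\right) 11 = 50 \left(-4 + \frac{1}{6} \cdot \frac{1}{4}\right) 11 = 50 \left(-4 + \frac{1}{24}\right) 11 = 50 \left(- \frac{95}{24}\right) 11 = \left(- \frac{2375}{12}\right) 11 = - \frac{26125}{12}$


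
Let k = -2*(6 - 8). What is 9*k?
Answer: 36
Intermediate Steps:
k = 4 (k = -2*(-2) = 4)
9*k = 9*4 = 36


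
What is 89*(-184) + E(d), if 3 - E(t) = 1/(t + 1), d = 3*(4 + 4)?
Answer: -409326/25 ≈ -16373.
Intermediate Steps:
d = 24 (d = 3*8 = 24)
E(t) = 3 - 1/(1 + t) (E(t) = 3 - 1/(t + 1) = 3 - 1/(1 + t))
89*(-184) + E(d) = 89*(-184) + (2 + 3*24)/(1 + 24) = -16376 + (2 + 72)/25 = -16376 + (1/25)*74 = -16376 + 74/25 = -409326/25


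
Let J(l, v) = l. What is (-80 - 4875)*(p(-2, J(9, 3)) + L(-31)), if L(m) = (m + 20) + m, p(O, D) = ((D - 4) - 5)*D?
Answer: 208110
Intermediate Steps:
p(O, D) = D*(-9 + D) (p(O, D) = ((-4 + D) - 5)*D = (-9 + D)*D = D*(-9 + D))
L(m) = 20 + 2*m (L(m) = (20 + m) + m = 20 + 2*m)
(-80 - 4875)*(p(-2, J(9, 3)) + L(-31)) = (-80 - 4875)*(9*(-9 + 9) + (20 + 2*(-31))) = -4955*(9*0 + (20 - 62)) = -4955*(0 - 42) = -4955*(-42) = 208110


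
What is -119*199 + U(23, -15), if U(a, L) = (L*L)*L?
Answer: -27056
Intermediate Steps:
U(a, L) = L³ (U(a, L) = L²*L = L³)
-119*199 + U(23, -15) = -119*199 + (-15)³ = -23681 - 3375 = -27056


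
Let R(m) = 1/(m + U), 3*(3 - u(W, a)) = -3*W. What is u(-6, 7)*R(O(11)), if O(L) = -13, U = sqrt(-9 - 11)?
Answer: 13/63 + 2*I*sqrt(5)/63 ≈ 0.20635 + 0.070986*I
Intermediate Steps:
U = 2*I*sqrt(5) (U = sqrt(-20) = 2*I*sqrt(5) ≈ 4.4721*I)
u(W, a) = 3 + W (u(W, a) = 3 - (-1)*W = 3 + W)
R(m) = 1/(m + 2*I*sqrt(5))
u(-6, 7)*R(O(11)) = (3 - 6)/(-13 + 2*I*sqrt(5)) = -3/(-13 + 2*I*sqrt(5))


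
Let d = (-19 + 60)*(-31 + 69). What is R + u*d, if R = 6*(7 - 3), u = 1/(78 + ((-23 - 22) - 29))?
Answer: 827/2 ≈ 413.50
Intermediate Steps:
u = ¼ (u = 1/(78 + (-45 - 29)) = 1/(78 - 74) = 1/4 = ¼ ≈ 0.25000)
R = 24 (R = 6*4 = 24)
d = 1558 (d = 41*38 = 1558)
R + u*d = 24 + (¼)*1558 = 24 + 779/2 = 827/2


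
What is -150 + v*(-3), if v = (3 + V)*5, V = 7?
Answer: -300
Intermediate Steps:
v = 50 (v = (3 + 7)*5 = 10*5 = 50)
-150 + v*(-3) = -150 + 50*(-3) = -150 - 150 = -300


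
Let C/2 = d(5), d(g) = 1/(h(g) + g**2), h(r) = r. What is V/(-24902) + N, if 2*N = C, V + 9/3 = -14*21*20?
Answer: 50348/186765 ≈ 0.26958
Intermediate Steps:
V = -5883 (V = -3 - 14*21*20 = -3 - 294*20 = -3 - 5880 = -5883)
d(g) = 1/(g + g**2)
C = 1/15 (C = 2*(1/(5*(1 + 5))) = 2*((1/5)/6) = 2*((1/5)*(1/6)) = 2*(1/30) = 1/15 ≈ 0.066667)
N = 1/30 (N = (1/2)*(1/15) = 1/30 ≈ 0.033333)
V/(-24902) + N = -5883/(-24902) + 1/30 = -5883*(-1/24902) + 1/30 = 5883/24902 + 1/30 = 50348/186765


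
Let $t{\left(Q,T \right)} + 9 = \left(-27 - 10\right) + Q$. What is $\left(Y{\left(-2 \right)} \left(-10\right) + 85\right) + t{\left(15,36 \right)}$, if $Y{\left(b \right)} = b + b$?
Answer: $94$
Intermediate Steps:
$t{\left(Q,T \right)} = -46 + Q$ ($t{\left(Q,T \right)} = -9 + \left(\left(-27 - 10\right) + Q\right) = -9 + \left(-37 + Q\right) = -46 + Q$)
$Y{\left(b \right)} = 2 b$
$\left(Y{\left(-2 \right)} \left(-10\right) + 85\right) + t{\left(15,36 \right)} = \left(2 \left(-2\right) \left(-10\right) + 85\right) + \left(-46 + 15\right) = \left(\left(-4\right) \left(-10\right) + 85\right) - 31 = \left(40 + 85\right) - 31 = 125 - 31 = 94$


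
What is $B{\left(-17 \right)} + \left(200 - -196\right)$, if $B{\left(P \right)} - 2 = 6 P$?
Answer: $296$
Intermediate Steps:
$B{\left(P \right)} = 2 + 6 P$
$B{\left(-17 \right)} + \left(200 - -196\right) = \left(2 + 6 \left(-17\right)\right) + \left(200 - -196\right) = \left(2 - 102\right) + \left(200 + 196\right) = -100 + 396 = 296$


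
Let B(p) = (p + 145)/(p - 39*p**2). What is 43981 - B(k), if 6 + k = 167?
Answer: 22227073952/505379 ≈ 43981.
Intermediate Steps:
k = 161 (k = -6 + 167 = 161)
B(p) = (145 + p)/(p - 39*p**2)
43981 - B(k) = 43981 - (-145 - 1*161)/(161*(-1 + 39*161)) = 43981 - (-145 - 161)/(161*(-1 + 6279)) = 43981 - (-306)/(161*6278) = 43981 - 1*(-153/505379) = 43981 + 153/505379 = 22227073952/505379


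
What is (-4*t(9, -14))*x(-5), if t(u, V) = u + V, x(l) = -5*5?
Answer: -500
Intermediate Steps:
x(l) = -25
t(u, V) = V + u
(-4*t(9, -14))*x(-5) = -4*(-14 + 9)*(-25) = -4*(-5)*(-25) = 20*(-25) = -500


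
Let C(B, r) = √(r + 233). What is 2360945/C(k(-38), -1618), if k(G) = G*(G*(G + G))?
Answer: -472189*I*√1385/277 ≈ -63440.0*I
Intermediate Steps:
k(G) = 2*G³ (k(G) = G*(G*(2*G)) = G*(2*G²) = 2*G³)
C(B, r) = √(233 + r)
2360945/C(k(-38), -1618) = 2360945/(√(233 - 1618)) = 2360945/(√(-1385)) = 2360945/((I*√1385)) = 2360945*(-I*√1385/1385) = -472189*I*√1385/277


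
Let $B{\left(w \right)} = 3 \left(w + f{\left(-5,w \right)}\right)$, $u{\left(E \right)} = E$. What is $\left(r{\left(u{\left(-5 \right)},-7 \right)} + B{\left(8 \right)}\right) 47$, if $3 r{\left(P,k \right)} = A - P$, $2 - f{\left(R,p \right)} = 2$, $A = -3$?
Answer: $\frac{3478}{3} \approx 1159.3$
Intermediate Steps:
$f{\left(R,p \right)} = 0$ ($f{\left(R,p \right)} = 2 - 2 = 0$)
$r{\left(P,k \right)} = -1 - \frac{P}{3}$ ($r{\left(P,k \right)} = \frac{-3 - P}{3} = -1 - \frac{P}{3}$)
$B{\left(w \right)} = 3 w$ ($B{\left(w \right)} = 3 \left(w + 0\right) = 3 w$)
$\left(r{\left(u{\left(-5 \right)},-7 \right)} + B{\left(8 \right)}\right) 47 = \left(\left(-1 - - \frac{5}{3}\right) + 3 \cdot 8\right) 47 = \left(\left(-1 + \frac{5}{3}\right) + 24\right) 47 = \left(\frac{2}{3} + 24\right) 47 = \frac{74}{3} \cdot 47 = \frac{3478}{3}$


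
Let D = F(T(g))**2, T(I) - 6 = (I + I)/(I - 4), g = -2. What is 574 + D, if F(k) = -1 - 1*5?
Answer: 610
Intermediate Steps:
T(I) = 6 + 2*I/(-4 + I) (T(I) = 6 + (I + I)/(I - 4) = 6 + (2*I)/(-4 + I) = 6 + 2*I/(-4 + I))
F(k) = -6 (F(k) = -1 - 5 = -6)
D = 36 (D = (-6)**2 = 36)
574 + D = 574 + 36 = 610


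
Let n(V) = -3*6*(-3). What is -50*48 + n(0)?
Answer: -2346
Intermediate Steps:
n(V) = 54 (n(V) = -18*(-3) = 54)
-50*48 + n(0) = -50*48 + 54 = -2400 + 54 = -2346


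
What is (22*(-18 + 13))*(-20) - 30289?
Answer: -28089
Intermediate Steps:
(22*(-18 + 13))*(-20) - 30289 = (22*(-5))*(-20) - 30289 = -110*(-20) - 30289 = 2200 - 30289 = -28089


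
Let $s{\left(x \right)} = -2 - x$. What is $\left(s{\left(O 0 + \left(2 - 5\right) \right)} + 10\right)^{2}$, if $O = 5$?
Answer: $121$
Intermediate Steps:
$\left(s{\left(O 0 + \left(2 - 5\right) \right)} + 10\right)^{2} = \left(\left(-2 - \left(5 \cdot 0 + \left(2 - 5\right)\right)\right) + 10\right)^{2} = \left(\left(-2 - \left(0 + \left(2 - 5\right)\right)\right) + 10\right)^{2} = \left(\left(-2 - \left(0 - 3\right)\right) + 10\right)^{2} = \left(\left(-2 - -3\right) + 10\right)^{2} = \left(\left(-2 + 3\right) + 10\right)^{2} = \left(1 + 10\right)^{2} = 11^{2} = 121$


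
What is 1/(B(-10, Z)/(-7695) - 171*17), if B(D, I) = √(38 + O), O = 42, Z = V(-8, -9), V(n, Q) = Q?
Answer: -34426452735/100077698100629 + 6156*√5/100077698100629 ≈ -0.00034400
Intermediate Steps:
Z = -9
B(D, I) = 4*√5 (B(D, I) = √(38 + 42) = √80 = 4*√5)
1/(B(-10, Z)/(-7695) - 171*17) = 1/((4*√5)/(-7695) - 171*17) = 1/((4*√5)*(-1/7695) - 2907) = 1/(-4*√5/7695 - 2907) = 1/(-2907 - 4*√5/7695)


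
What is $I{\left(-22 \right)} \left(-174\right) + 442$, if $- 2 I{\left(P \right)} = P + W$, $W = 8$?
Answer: $-776$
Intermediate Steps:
$I{\left(P \right)} = -4 - \frac{P}{2}$ ($I{\left(P \right)} = - \frac{P + 8}{2} = - \frac{8 + P}{2} = -4 - \frac{P}{2}$)
$I{\left(-22 \right)} \left(-174\right) + 442 = \left(-4 - -11\right) \left(-174\right) + 442 = \left(-4 + 11\right) \left(-174\right) + 442 = 7 \left(-174\right) + 442 = -1218 + 442 = -776$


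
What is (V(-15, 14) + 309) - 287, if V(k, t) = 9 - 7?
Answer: 24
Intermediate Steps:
V(k, t) = 2
(V(-15, 14) + 309) - 287 = (2 + 309) - 287 = 311 - 287 = 24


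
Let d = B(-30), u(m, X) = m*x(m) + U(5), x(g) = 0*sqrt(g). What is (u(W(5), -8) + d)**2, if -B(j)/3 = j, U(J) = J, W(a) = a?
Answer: 9025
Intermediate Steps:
x(g) = 0
B(j) = -3*j
u(m, X) = 5 (u(m, X) = m*0 + 5 = 0 + 5 = 5)
d = 90 (d = -3*(-30) = 90)
(u(W(5), -8) + d)**2 = (5 + 90)**2 = 95**2 = 9025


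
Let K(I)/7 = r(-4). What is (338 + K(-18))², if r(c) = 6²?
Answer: 348100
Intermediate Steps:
r(c) = 36
K(I) = 252 (K(I) = 7*36 = 252)
(338 + K(-18))² = (338 + 252)² = 590² = 348100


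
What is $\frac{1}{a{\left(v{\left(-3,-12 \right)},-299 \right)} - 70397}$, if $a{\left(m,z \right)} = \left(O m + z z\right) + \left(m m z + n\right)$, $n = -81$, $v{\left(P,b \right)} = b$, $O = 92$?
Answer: $- \frac{1}{25237} \approx -3.9624 \cdot 10^{-5}$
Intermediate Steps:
$a{\left(m,z \right)} = -81 + z^{2} + 92 m + z m^{2}$ ($a{\left(m,z \right)} = \left(92 m + z z\right) + \left(m m z - 81\right) = \left(92 m + z^{2}\right) + \left(m^{2} z - 81\right) = \left(z^{2} + 92 m\right) + \left(z m^{2} - 81\right) = \left(z^{2} + 92 m\right) + \left(-81 + z m^{2}\right) = -81 + z^{2} + 92 m + z m^{2}$)
$\frac{1}{a{\left(v{\left(-3,-12 \right)},-299 \right)} - 70397} = \frac{1}{\left(-81 + \left(-299\right)^{2} + 92 \left(-12\right) - 299 \left(-12\right)^{2}\right) - 70397} = \frac{1}{\left(-81 + 89401 - 1104 - 43056\right) - 70397} = \frac{1}{45160 - 70397} = \frac{1}{-25237} = - \frac{1}{25237}$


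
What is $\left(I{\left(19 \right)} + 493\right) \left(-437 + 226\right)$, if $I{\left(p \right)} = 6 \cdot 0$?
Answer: $-104023$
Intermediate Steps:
$I{\left(p \right)} = 0$
$\left(I{\left(19 \right)} + 493\right) \left(-437 + 226\right) = \left(0 + 493\right) \left(-437 + 226\right) = 493 \left(-211\right) = -104023$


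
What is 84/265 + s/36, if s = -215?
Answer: -53951/9540 ≈ -5.6552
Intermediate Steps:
84/265 + s/36 = 84/265 - 215/36 = -53951/9540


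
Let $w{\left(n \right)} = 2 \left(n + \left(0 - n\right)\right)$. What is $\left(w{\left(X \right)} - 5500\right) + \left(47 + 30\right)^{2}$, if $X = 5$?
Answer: $429$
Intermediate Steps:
$w{\left(n \right)} = 0$ ($w{\left(n \right)} = 2 \left(n - n\right) = 2 \cdot 0 = 0$)
$\left(w{\left(X \right)} - 5500\right) + \left(47 + 30\right)^{2} = \left(0 - 5500\right) + \left(47 + 30\right)^{2} = -5500 + 77^{2} = -5500 + 5929 = 429$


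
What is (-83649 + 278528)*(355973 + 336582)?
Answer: 134964425845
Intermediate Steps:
(-83649 + 278528)*(355973 + 336582) = 194879*692555 = 134964425845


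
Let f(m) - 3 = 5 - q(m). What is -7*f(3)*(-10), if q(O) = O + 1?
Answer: 280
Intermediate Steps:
q(O) = 1 + O
f(m) = 7 - m (f(m) = 3 + (5 - (1 + m)) = 3 + (5 + (-1 - m)) = 3 + (4 - m) = 7 - m)
-7*f(3)*(-10) = -7*(7 - 1*3)*(-10) = -7*(7 - 3)*(-10) = -7*4*(-10) = -28*(-10) = 280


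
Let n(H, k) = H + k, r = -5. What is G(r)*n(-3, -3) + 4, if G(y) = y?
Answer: 34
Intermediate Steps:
G(r)*n(-3, -3) + 4 = -5*(-3 - 3) + 4 = -5*(-6) + 4 = 30 + 4 = 34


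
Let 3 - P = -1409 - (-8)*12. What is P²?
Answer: 1731856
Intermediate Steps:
P = 1316 (P = 3 - (-1409 - (-8)*12) = 3 - (-1409 - 1*(-96)) = 3 - (-1409 + 96) = 3 - 1*(-1313) = 3 + 1313 = 1316)
P² = 1316² = 1731856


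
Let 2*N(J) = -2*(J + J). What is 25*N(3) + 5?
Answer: -145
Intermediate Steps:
N(J) = -2*J (N(J) = (-2*(J + J))/2 = (-4*J)/2 = -2*J)
25*N(3) + 5 = 25*(-2*3) + 5 = 25*(-6) + 5 = -150 + 5 = -145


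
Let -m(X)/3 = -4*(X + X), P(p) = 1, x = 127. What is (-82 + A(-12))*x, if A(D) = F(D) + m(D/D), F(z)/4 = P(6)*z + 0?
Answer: -13462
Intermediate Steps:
m(X) = 24*X (m(X) = -(-12)*(X + X) = -(-12)*2*X = -(-24)*X = 24*X)
F(z) = 4*z (F(z) = 4*(1*z + 0) = 4*(z + 0) = 4*z)
A(D) = 24 + 4*D (A(D) = 4*D + 24*(D/D) = 4*D + 24*1 = 4*D + 24 = 24 + 4*D)
(-82 + A(-12))*x = (-82 + (24 + 4*(-12)))*127 = (-82 + (24 - 48))*127 = (-82 - 24)*127 = -106*127 = -13462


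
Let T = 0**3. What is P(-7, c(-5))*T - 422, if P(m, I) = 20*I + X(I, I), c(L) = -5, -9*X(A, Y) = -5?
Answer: -422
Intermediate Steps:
X(A, Y) = 5/9 (X(A, Y) = -1/9*(-5) = 5/9)
T = 0
P(m, I) = 5/9 + 20*I (P(m, I) = 20*I + 5/9 = 5/9 + 20*I)
P(-7, c(-5))*T - 422 = (5/9 + 20*(-5))*0 - 422 = (5/9 - 100)*0 - 422 = -895/9*0 - 422 = 0 - 422 = -422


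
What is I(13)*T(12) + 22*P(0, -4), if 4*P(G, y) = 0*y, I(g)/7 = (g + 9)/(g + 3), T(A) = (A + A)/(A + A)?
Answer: 77/8 ≈ 9.6250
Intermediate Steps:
T(A) = 1 (T(A) = (2*A)/((2*A)) = (2*A)*(1/(2*A)) = 1)
I(g) = 7*(9 + g)/(3 + g) (I(g) = 7*((g + 9)/(g + 3)) = 7*((9 + g)/(3 + g)) = 7*(9 + g)/(3 + g))
P(G, y) = 0 (P(G, y) = (0*y)/4 = (¼)*0 = 0)
I(13)*T(12) + 22*P(0, -4) = (7*(9 + 13)/(3 + 13))*1 + 22*0 = (7*22/16)*1 + 0 = (7*(1/16)*22)*1 + 0 = (77/8)*1 + 0 = 77/8 + 0 = 77/8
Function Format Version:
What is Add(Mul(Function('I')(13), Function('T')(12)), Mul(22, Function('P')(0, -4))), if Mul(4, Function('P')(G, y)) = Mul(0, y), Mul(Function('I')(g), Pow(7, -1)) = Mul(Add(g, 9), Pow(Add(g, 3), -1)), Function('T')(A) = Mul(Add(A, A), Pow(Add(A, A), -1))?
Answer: Rational(77, 8) ≈ 9.6250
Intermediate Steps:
Function('T')(A) = 1 (Function('T')(A) = Mul(Mul(2, A), Pow(Mul(2, A), -1)) = Mul(Mul(2, A), Mul(Rational(1, 2), Pow(A, -1))) = 1)
Function('I')(g) = Mul(7, Pow(Add(3, g), -1), Add(9, g)) (Function('I')(g) = Mul(7, Mul(Add(g, 9), Pow(Add(g, 3), -1))) = Mul(7, Mul(Add(9, g), Pow(Add(3, g), -1))) = Mul(7, Mul(Pow(Add(3, g), -1), Add(9, g))) = Mul(7, Pow(Add(3, g), -1), Add(9, g)))
Function('P')(G, y) = 0 (Function('P')(G, y) = Mul(Rational(1, 4), Mul(0, y)) = Mul(Rational(1, 4), 0) = 0)
Add(Mul(Function('I')(13), Function('T')(12)), Mul(22, Function('P')(0, -4))) = Add(Mul(Mul(7, Pow(Add(3, 13), -1), Add(9, 13)), 1), Mul(22, 0)) = Add(Mul(Mul(7, Pow(16, -1), 22), 1), 0) = Add(Mul(Mul(7, Rational(1, 16), 22), 1), 0) = Add(Mul(Rational(77, 8), 1), 0) = Add(Rational(77, 8), 0) = Rational(77, 8)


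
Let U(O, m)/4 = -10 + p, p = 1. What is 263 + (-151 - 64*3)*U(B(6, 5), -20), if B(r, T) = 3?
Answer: 12611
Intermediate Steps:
U(O, m) = -36 (U(O, m) = 4*(-10 + 1) = 4*(-9) = -36)
263 + (-151 - 64*3)*U(B(6, 5), -20) = 263 + (-151 - 64*3)*(-36) = 263 + (-151 - 1*192)*(-36) = 263 + (-151 - 192)*(-36) = 263 - 343*(-36) = 263 + 12348 = 12611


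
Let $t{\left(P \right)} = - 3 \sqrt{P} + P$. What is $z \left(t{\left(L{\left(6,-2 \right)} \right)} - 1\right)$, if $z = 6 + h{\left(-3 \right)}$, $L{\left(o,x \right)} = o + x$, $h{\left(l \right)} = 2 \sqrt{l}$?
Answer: $-18 - 6 i \sqrt{3} \approx -18.0 - 10.392 i$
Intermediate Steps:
$z = 6 + 2 i \sqrt{3}$ ($z = 6 + 2 \sqrt{-3} = 6 + 2 i \sqrt{3} \approx 6.0 + 3.4641 i$)
$t{\left(P \right)} = P - 3 \sqrt{P}$
$z \left(t{\left(L{\left(6,-2 \right)} \right)} - 1\right) = \left(6 + 2 i \sqrt{3}\right) \left(\left(\left(6 - 2\right) - 3 \sqrt{6 - 2}\right) - 1\right) = \left(6 + 2 i \sqrt{3}\right) \left(\left(4 - 3 \sqrt{4}\right) - 1\right) = \left(6 + 2 i \sqrt{3}\right) \left(\left(4 - 6\right) - 1\right) = \left(6 + 2 i \sqrt{3}\right) \left(-2 - 1\right) = \left(6 + 2 i \sqrt{3}\right) \left(-3\right) = -18 - 6 i \sqrt{3}$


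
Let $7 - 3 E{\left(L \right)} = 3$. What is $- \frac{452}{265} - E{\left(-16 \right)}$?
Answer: $- \frac{2416}{795} \approx -3.039$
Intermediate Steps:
$E{\left(L \right)} = \frac{4}{3}$ ($E{\left(L \right)} = \frac{7}{3} - 1 = \frac{4}{3}$)
$- \frac{452}{265} - E{\left(-16 \right)} = - \frac{452}{265} - \frac{4}{3} = - \frac{2416}{795}$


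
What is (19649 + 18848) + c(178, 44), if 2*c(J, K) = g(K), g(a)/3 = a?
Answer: 38563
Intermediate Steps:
g(a) = 3*a
c(J, K) = 3*K/2 (c(J, K) = (3*K)/2 = 3*K/2)
(19649 + 18848) + c(178, 44) = (19649 + 18848) + (3/2)*44 = 38497 + 66 = 38563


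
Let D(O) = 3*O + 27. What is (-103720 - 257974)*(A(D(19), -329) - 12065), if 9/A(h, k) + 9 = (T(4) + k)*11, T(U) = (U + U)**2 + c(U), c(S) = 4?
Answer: 698214278447/160 ≈ 4.3638e+9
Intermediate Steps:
D(O) = 27 + 3*O
T(U) = 4 + 4*U**2 (T(U) = (U + U)**2 + 4 = (2*U)**2 + 4 = 4*U**2 + 4 = 4 + 4*U**2)
A(h, k) = 9/(739 + 11*k) (A(h, k) = 9/(-9 + ((4 + 4*4**2) + k)*11) = 9/(-9 + ((4 + 4*16) + k)*11) = 9/(-9 + ((4 + 64) + k)*11) = 9/(-9 + (68 + k)*11) = 9/(-9 + (748 + 11*k)) = 9/(739 + 11*k))
(-103720 - 257974)*(A(D(19), -329) - 12065) = (-103720 - 257974)*(9/(739 + 11*(-329)) - 12065) = -361694*(9/(739 - 3619) - 12065) = -361694*(9/(-2880) - 12065) = -361694*(9*(-1/2880) - 12065) = -361694*(-1/320 - 12065) = -361694*(-3860801/320) = 698214278447/160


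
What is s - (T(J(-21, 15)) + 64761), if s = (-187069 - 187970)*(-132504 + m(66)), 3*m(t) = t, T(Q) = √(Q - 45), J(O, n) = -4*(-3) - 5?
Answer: 49685852037 - I*√38 ≈ 4.9686e+10 - 6.1644*I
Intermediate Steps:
J(O, n) = 7 (J(O, n) = 12 - 5 = 7)
T(Q) = √(-45 + Q)
m(t) = t/3
s = 49685916798 (s = (-187069 - 187970)*(-132504 + (⅓)*66) = -375039*(-132504 + 22) = -375039*(-132482) = 49685916798)
s - (T(J(-21, 15)) + 64761) = 49685916798 - (√(-45 + 7) + 64761) = 49685916798 - (√(-38) + 64761) = 49685916798 - (I*√38 + 64761) = 49685916798 - (64761 + I*√38) = 49685916798 + (-64761 - I*√38) = 49685852037 - I*√38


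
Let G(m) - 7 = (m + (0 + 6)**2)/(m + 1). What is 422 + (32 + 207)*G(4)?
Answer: 4007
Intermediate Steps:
G(m) = 7 + (36 + m)/(1 + m) (G(m) = 7 + (m + (0 + 6)**2)/(m + 1) = 7 + (m + 6**2)/(1 + m) = 7 + (m + 36)/(1 + m) = 7 + (36 + m)/(1 + m))
422 + (32 + 207)*G(4) = 422 + (32 + 207)*((43 + 8*4)/(1 + 4)) = 422 + 239*((43 + 32)/5) = 422 + 239*((1/5)*75) = 422 + 239*15 = 422 + 3585 = 4007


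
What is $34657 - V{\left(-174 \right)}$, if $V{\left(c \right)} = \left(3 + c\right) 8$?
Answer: $36025$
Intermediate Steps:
$V{\left(c \right)} = 24 + 8 c$
$34657 - V{\left(-174 \right)} = 34657 - \left(24 + 8 \left(-174\right)\right) = 34657 - \left(24 - 1392\right) = 34657 - -1368 = 34657 + 1368 = 36025$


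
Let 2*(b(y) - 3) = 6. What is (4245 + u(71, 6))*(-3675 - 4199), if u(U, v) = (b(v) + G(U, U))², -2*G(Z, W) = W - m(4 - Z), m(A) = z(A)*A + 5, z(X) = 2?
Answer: -102999794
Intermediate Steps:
m(A) = 5 + 2*A (m(A) = 2*A + 5 = 5 + 2*A)
b(y) = 6 (b(y) = 3 + (½)*6 = 3 + 3 = 6)
G(Z, W) = 13/2 - Z - W/2 (G(Z, W) = -(W - (5 + 2*(4 - Z)))/2 = -(W - (5 + (8 - 2*Z)))/2 = -(W - (13 - 2*Z))/2 = -(W + (-13 + 2*Z))/2 = -(-13 + W + 2*Z)/2 = 13/2 - Z - W/2)
u(U, v) = (25/2 - 3*U/2)² (u(U, v) = (6 + (13/2 - U - U/2))² = (6 + (13/2 - 3*U/2))² = (25/2 - 3*U/2)²)
(4245 + u(71, 6))*(-3675 - 4199) = (4245 + (25 - 3*71)²/4)*(-3675 - 4199) = (4245 + (25 - 213)²/4)*(-7874) = (4245 + (¼)*(-188)²)*(-7874) = (4245 + (¼)*35344)*(-7874) = (4245 + 8836)*(-7874) = 13081*(-7874) = -102999794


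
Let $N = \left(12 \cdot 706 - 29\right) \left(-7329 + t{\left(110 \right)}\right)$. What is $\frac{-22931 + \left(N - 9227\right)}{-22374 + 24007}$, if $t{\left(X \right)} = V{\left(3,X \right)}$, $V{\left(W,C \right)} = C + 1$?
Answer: $- \frac{60973732}{1633} \approx -37339.0$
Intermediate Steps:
$V{\left(W,C \right)} = 1 + C$
$t{\left(X \right)} = 1 + X$
$N = -60941574$ ($N = \left(12 \cdot 706 - 29\right) \left(-7329 + \left(1 + 110\right)\right) = \left(8472 - 29\right) \left(-7329 + 111\right) = 8443 \left(-7218\right) = -60941574$)
$\frac{-22931 + \left(N - 9227\right)}{-22374 + 24007} = \frac{-22931 - 60950801}{-22374 + 24007} = \frac{-22931 - 60950801}{1633} = \left(-60973732\right) \frac{1}{1633} = - \frac{60973732}{1633}$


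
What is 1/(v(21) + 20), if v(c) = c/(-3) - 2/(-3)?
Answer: 3/41 ≈ 0.073171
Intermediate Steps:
v(c) = 2/3 - c/3 (v(c) = c*(-1/3) - 2*(-1/3) = -c/3 + 2/3 = 2/3 - c/3)
1/(v(21) + 20) = 1/((2/3 - 1/3*21) + 20) = 1/((2/3 - 7) + 20) = 1/(-19/3 + 20) = 1/(41/3) = 3/41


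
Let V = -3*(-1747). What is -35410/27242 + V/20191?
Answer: -286093994/275021611 ≈ -1.0403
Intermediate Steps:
V = 5241
-35410/27242 + V/20191 = -35410/27242 + 5241/20191 = -35410*1/27242 + 5241*(1/20191) = -17705/13621 + 5241/20191 = -286093994/275021611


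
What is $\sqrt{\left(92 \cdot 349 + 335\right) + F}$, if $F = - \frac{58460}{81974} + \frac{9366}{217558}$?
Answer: $\frac{\sqrt{5329777185949754663970}}{405320443} \approx 180.12$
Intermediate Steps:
$F = - \frac{2987668049}{4458524873}$ ($F = \left(-58460\right) \frac{1}{81974} + 9366 \cdot \frac{1}{217558} = - \frac{29230}{40987} + \frac{4683}{108779} = - \frac{2987668049}{4458524873} \approx -0.6701$)
$\sqrt{\left(92 \cdot 349 + 335\right) + F} = \sqrt{\left(92 \cdot 349 + 335\right) - \frac{2987668049}{4458524873}} = \sqrt{\left(32108 + 335\right) - \frac{2987668049}{4458524873}} = \sqrt{32443 - \frac{2987668049}{4458524873}} = \sqrt{\frac{144644934786690}{4458524873}} = \frac{\sqrt{5329777185949754663970}}{405320443}$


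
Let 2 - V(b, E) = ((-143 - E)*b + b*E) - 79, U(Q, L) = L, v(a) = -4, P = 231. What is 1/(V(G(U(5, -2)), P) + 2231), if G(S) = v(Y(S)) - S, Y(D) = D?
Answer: 1/2026 ≈ 0.00049358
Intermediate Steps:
G(S) = -4 - S
V(b, E) = 81 - E*b - b*(-143 - E) (V(b, E) = 2 - (((-143 - E)*b + b*E) - 79) = 2 - ((b*(-143 - E) + E*b) - 79) = 2 - ((E*b + b*(-143 - E)) - 79) = 2 - (-79 + E*b + b*(-143 - E)) = 2 + (79 - E*b - b*(-143 - E)) = 81 - E*b - b*(-143 - E))
1/(V(G(U(5, -2)), P) + 2231) = 1/((81 + 143*(-4 - 1*(-2))) + 2231) = 1/((81 + 143*(-4 + 2)) + 2231) = 1/((81 + 143*(-2)) + 2231) = 1/((81 - 286) + 2231) = 1/(-205 + 2231) = 1/2026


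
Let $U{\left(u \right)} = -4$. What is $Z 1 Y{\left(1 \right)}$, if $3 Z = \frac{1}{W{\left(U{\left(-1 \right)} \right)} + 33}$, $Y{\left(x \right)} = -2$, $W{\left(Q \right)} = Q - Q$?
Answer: $- \frac{2}{99} \approx -0.020202$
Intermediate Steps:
$W{\left(Q \right)} = 0$
$Z = \frac{1}{99}$ ($Z = \frac{1}{3 \left(0 + 33\right)} = \frac{1}{3 \cdot 33} = \frac{1}{3} \cdot \frac{1}{33} = \frac{1}{99} \approx 0.010101$)
$Z 1 Y{\left(1 \right)} = \frac{1}{99} \cdot 1 \left(-2\right) = \frac{1}{99} \left(-2\right) = - \frac{2}{99}$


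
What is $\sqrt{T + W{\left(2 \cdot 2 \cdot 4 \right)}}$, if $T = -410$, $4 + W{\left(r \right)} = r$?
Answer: $i \sqrt{398} \approx 19.95 i$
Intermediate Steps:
$W{\left(r \right)} = -4 + r$
$\sqrt{T + W{\left(2 \cdot 2 \cdot 4 \right)}} = \sqrt{-410 - \left(4 - 2 \cdot 2 \cdot 4\right)} = \sqrt{-410 + \left(-4 + 4 \cdot 4\right)} = \sqrt{-410 + \left(-4 + 16\right)} = \sqrt{-410 + 12} = \sqrt{-398} = i \sqrt{398}$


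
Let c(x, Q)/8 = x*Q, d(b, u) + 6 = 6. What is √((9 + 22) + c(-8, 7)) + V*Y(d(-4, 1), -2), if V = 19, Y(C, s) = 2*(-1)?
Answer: -38 + I*√417 ≈ -38.0 + 20.421*I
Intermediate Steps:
d(b, u) = 0 (d(b, u) = -6 + 6 = 0)
Y(C, s) = -2
c(x, Q) = 8*Q*x (c(x, Q) = 8*(x*Q) = 8*(Q*x) = 8*Q*x)
√((9 + 22) + c(-8, 7)) + V*Y(d(-4, 1), -2) = √((9 + 22) + 8*7*(-8)) + 19*(-2) = √(31 - 448) - 38 = √(-417) - 38 = I*√417 - 38 = -38 + I*√417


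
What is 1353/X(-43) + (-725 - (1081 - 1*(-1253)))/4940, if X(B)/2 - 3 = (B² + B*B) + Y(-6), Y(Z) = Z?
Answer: -83801/192140 ≈ -0.43615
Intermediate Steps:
X(B) = -6 + 4*B² (X(B) = 6 + 2*((B² + B*B) - 6) = 6 + 2*((B² + B²) - 6) = 6 + 2*(2*B² - 6) = 6 + 2*(-6 + 2*B²) = 6 + (-12 + 4*B²) = -6 + 4*B²)
1353/X(-43) + (-725 - (1081 - 1*(-1253)))/4940 = 1353/(-6 + 4*(-43)²) + (-725 - (1081 - 1*(-1253)))/4940 = 1353/(-6 + 4*1849) + (-725 - (1081 + 1253))*(1/4940) = 1353/(-6 + 7396) + (-725 - 1*2334)*(1/4940) = 1353/7390 + (-725 - 2334)*(1/4940) = 1353*(1/7390) - 3059*1/4940 = 1353/7390 - 161/260 = -83801/192140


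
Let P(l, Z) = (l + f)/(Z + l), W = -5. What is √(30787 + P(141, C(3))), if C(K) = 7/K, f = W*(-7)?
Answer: √1423185835/215 ≈ 175.47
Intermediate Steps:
f = 35 (f = -5*(-7) = 35)
P(l, Z) = (35 + l)/(Z + l) (P(l, Z) = (l + 35)/(Z + l) = (35 + l)/(Z + l))
√(30787 + P(141, C(3))) = √(30787 + (35 + 141)/(7/3 + 141)) = √(30787 + 176/(7*(⅓) + 141)) = √(30787 + 176/(7/3 + 141)) = √(30787 + 176/(430/3)) = √(30787 + (3/430)*176) = √(30787 + 264/215) = √(6619469/215) = √1423185835/215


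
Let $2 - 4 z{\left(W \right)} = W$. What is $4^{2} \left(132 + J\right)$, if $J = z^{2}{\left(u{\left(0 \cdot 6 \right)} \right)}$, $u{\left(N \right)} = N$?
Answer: $2116$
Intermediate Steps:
$z{\left(W \right)} = \frac{1}{2} - \frac{W}{4}$
$J = \frac{1}{4}$ ($J = \left(\frac{1}{2} - \frac{0 \cdot 6}{4}\right)^{2} = \left(\frac{1}{2} - 0\right)^{2} = \left(\frac{1}{2} + 0\right)^{2} = \left(\frac{1}{2}\right)^{2} = \frac{1}{4} \approx 0.25$)
$4^{2} \left(132 + J\right) = 4^{2} \left(132 + \frac{1}{4}\right) = 16 \cdot \frac{529}{4} = 2116$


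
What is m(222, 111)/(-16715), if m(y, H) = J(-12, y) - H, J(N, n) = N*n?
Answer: 555/3343 ≈ 0.16602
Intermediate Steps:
m(y, H) = -H - 12*y (m(y, H) = -12*y - H = -H - 12*y)
m(222, 111)/(-16715) = (-1*111 - 12*222)/(-16715) = (-111 - 2664)*(-1/16715) = -2775*(-1/16715) = 555/3343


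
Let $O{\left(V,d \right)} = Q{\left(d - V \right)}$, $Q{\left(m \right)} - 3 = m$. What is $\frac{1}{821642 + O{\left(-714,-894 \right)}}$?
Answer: $\frac{1}{821465} \approx 1.2173 \cdot 10^{-6}$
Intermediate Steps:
$Q{\left(m \right)} = 3 + m$
$O{\left(V,d \right)} = 3 + d - V$ ($O{\left(V,d \right)} = 3 - \left(V - d\right) = 3 + d - V$)
$\frac{1}{821642 + O{\left(-714,-894 \right)}} = \frac{1}{821642 - 177} = \frac{1}{821465}$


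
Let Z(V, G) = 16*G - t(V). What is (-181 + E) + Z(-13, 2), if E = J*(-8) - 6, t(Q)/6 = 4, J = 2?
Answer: -195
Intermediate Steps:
t(Q) = 24 (t(Q) = 6*4 = 24)
Z(V, G) = -24 + 16*G (Z(V, G) = 16*G - 1*24 = 16*G - 24 = -24 + 16*G)
E = -22 (E = 2*(-8) - 6 = -16 - 6 = -22)
(-181 + E) + Z(-13, 2) = (-181 - 22) + (-24 + 16*2) = -203 + (-24 + 32) = -203 + 8 = -195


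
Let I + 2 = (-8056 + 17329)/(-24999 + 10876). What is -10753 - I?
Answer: -151827100/14123 ≈ -10750.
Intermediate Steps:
I = -37519/14123 (I = -2 + (-8056 + 17329)/(-24999 + 10876) = -2 + 9273/(-14123) = -2 + 9273*(-1/14123) = -2 - 9273/14123 = -37519/14123 ≈ -2.6566)
-10753 - I = -10753 - 1*(-37519/14123) = -10753 + 37519/14123 = -151827100/14123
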